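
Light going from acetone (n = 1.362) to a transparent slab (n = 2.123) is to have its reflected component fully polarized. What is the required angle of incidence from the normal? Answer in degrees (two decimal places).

θ_B ≈ 57.32°

tan θ_B = n₂/n₁ = 2.123/1.362 = 1.5587.
θ_B = arctan(1.5587) = 57.32°.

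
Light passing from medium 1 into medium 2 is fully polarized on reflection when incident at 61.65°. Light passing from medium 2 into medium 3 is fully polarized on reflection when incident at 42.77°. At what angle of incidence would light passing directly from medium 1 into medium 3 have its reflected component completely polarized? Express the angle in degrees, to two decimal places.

n₂/n₁ = tan 61.65° = 1.8533 and n₃/n₂ = tan 42.77° = 0.9250.
n₃/n₁ = 1.7144. Then tan θ_B(1→3) = n₃/n₁, so θ_B(1→3) = arctan(1.7144) = 59.75°.

θ_B ≈ 59.75°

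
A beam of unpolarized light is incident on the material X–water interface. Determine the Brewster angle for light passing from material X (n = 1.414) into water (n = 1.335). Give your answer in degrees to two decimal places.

The reflected p-component vanishes when tan θ_B = n₂/n₁.
Here n₂/n₁ = 1.335/1.414 = 0.9441, and Brewster's law gives tan θ_B = n₂/n₁.
θ_B = arctan(0.9441) = 43.35°.

θ_B ≈ 43.35°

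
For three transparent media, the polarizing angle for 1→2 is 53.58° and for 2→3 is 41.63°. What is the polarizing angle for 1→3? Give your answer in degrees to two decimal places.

n₂/n₁ = tan 53.58° = 1.3554 and n₃/n₂ = tan 41.63° = 0.8888.
Multiplying, n₃/n₁ = 1.3554 × 0.8888 = 1.2046, and θ_B(1→3) = arctan 1.2046 = 50.30°.

θ_B ≈ 50.30°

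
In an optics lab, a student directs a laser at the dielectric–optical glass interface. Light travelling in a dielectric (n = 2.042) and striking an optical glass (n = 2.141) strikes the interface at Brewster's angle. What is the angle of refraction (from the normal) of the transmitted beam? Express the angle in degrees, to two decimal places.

θ_t ≈ 43.64°

tan θ_B = n₂/n₁ = 2.141/2.042 = 1.0485, so θ_B = 46.36°.
At Brewster's angle the reflected and refracted rays are perpendicular, so θ_t = 90° − θ_B = 90° − 46.36° = 43.64°.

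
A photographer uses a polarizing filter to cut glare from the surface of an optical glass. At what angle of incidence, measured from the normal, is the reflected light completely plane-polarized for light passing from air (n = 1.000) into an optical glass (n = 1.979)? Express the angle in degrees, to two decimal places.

Here n₂/n₁ = 1.979/1.000 = 1.9790, and Brewster's law gives tan θ_B = n₂/n₁.
So θ_B = arctan 1.9790 = 63.19°.

θ_B ≈ 63.19°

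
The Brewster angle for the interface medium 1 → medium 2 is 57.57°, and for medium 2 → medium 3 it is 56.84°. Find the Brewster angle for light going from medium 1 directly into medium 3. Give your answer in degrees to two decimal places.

θ_B ≈ 67.46°

tan θ_B(1→2) = n₂/n₁ = tan 57.57° = 1.5739.
tan θ_B(2→3) = n₃/n₂ = tan 56.84° = 1.5305.
Multiplying, n₃/n₁ = 1.5739 × 1.5305 = 2.4089, and θ_B(1→3) = arctan 2.4089 = 67.46°.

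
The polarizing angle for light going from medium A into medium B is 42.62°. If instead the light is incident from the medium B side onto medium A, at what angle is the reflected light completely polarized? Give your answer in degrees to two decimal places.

θ_B' ≈ 47.38°

The two Brewster angles are complementary: θ_B' = 90° − θ_B = 90° − 42.62° = 47.38°.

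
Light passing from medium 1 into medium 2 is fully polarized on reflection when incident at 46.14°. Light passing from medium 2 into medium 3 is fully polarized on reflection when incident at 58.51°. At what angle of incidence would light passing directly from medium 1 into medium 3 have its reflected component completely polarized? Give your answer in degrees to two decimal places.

θ_B ≈ 59.52°

Each Brewster angle gives a ratio: n₂/n₁ = tan 46.14° = 1.0406, n₃/n₂ = tan 58.51° = 1.6325.
Multiplying, n₃/n₁ = 1.0406 × 1.6325 = 1.6988, and θ_B(1→3) = arctan 1.6988 = 59.52°.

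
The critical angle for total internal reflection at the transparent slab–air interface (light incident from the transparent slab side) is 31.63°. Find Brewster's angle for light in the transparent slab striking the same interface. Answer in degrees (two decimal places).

θ_B ≈ 27.67°

At the critical angle sin θ_c = n₂/n₁, giving n₂/n₁ = sin 31.63° = 0.5244.
Then tan θ_B = n₂/n₁ = 0.5244, so θ_B = arctan 0.5244 = 27.67°.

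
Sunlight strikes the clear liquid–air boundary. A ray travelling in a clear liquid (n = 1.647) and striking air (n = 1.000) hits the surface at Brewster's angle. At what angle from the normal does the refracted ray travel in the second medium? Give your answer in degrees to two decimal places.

tan θ_B = n₂/n₁ = 1.000/1.647 = 0.6072, so θ_B = 31.26°.
At Brewster's angle the reflected and refracted rays are perpendicular, so θ_t = 90° − θ_B = 90° − 31.26° = 58.74°.

θ_t ≈ 58.74°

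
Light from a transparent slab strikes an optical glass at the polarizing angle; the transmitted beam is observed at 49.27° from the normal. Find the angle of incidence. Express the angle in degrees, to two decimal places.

θ_B ≈ 40.73°

At Brewster's angle the reflected and refracted rays are perpendicular, so θ_B + θ_t = 90°.
So θ_B = 90° − θ_t = 90° − 49.27° = 40.73°.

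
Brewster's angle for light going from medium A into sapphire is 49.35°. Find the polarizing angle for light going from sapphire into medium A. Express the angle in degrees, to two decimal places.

θ_B' ≈ 40.65°

Reversing the direction swaps n₁ and n₂, so tan θ_B' = 1/tan θ_B and θ_B' = 90° − θ_B.
Hence θ_B' = 90° − 49.35° = 40.65°.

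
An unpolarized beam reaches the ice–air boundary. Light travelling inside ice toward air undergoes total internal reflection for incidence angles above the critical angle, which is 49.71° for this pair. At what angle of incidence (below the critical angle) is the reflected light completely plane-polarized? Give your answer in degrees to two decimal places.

n₂/n₁ = sin θ_c = sin 49.71° = 0.7628.
tan θ_B equals the same ratio, so θ_B = arctan(0.7628) = 37.34°.

θ_B ≈ 37.34°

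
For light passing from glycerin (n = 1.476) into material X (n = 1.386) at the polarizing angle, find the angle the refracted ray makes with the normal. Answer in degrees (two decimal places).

θ_t ≈ 46.80°

tan θ_B = n₂/n₁ = 1.386/1.476 = 0.9390, so θ_B = 43.20°.
At Brewster's angle the reflected and refracted rays are perpendicular, so θ_t = 90° − θ_B = 90° − 43.20° = 46.80°.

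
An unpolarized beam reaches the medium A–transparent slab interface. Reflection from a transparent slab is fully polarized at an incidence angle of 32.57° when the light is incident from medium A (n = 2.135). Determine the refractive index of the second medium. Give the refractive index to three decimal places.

Brewster's law: tan θ_B = n₂/n₁ (light incident in medium A, refracted into a transparent slab).
n₂ = n₁ tan θ_B = 2.135 × tan 32.57° = 1.364.

n ≈ 1.364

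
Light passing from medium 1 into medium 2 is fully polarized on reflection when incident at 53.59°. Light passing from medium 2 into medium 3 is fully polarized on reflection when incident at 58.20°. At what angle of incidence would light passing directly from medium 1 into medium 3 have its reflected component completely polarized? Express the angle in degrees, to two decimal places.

θ_B ≈ 65.43°

n₂/n₁ = tan 53.59° = 1.3559 and n₃/n₂ = tan 58.20° = 1.6128.
So n₃/n₁ = (n₂/n₁)(n₃/n₂) = 1.3559 × 1.6128 = 2.1868.
θ_B(1→3) = arctan(2.1868) = 65.43°.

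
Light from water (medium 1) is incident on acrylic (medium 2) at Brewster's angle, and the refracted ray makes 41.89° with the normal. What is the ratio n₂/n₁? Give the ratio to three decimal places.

n₂/n₁ ≈ 1.115

At Brewster incidence θ_B = 90° − θ_t = 90° − 41.89° = 48.11°.
Then n₂/n₁ = tan θ_B = tan 48.11° = 1.115.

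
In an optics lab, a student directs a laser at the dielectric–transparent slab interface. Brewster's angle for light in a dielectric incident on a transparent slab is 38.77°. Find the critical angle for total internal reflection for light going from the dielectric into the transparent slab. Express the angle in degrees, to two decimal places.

n₂/n₁ = tan 38.77° = 0.8032; the critical angle satisfies sin θ_c = n₂/n₁.
θ_c = arcsin(0.8032) = 53.43°.

θ_c ≈ 53.43°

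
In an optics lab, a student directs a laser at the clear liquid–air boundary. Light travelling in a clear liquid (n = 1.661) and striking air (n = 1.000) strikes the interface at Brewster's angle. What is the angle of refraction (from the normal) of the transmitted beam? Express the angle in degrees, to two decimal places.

tan θ_B = n₂/n₁ = 1.000/1.661 = 0.6020, so θ_B = 31.05°.
At Brewster's angle the reflected and refracted rays are perpendicular, so θ_t = 90° − θ_B = 90° − 31.05° = 58.95°.

θ_t ≈ 58.95°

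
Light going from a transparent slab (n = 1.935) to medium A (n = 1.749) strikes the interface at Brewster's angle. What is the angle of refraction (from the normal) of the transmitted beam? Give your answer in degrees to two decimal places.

θ_t ≈ 47.89°

θ_B = arctan(n₂/n₁) = arctan(1.749/1.935) = 42.11°.
At Brewster's angle the reflected and refracted rays are perpendicular, so θ_t = 90° − θ_B = 90° − 42.11° = 47.89°.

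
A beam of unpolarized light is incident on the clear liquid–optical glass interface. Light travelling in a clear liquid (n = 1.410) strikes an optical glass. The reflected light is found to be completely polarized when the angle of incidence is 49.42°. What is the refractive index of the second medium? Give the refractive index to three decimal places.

Brewster's law: tan θ_B = n₂/n₁ (light incident in a clear liquid, refracted into an optical glass).
n₂ = n₁ tan θ_B = 1.410 × tan 49.42° = 1.646.

n ≈ 1.646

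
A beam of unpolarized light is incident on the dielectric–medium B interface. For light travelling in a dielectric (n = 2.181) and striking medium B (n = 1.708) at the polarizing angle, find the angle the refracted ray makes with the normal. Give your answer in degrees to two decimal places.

θ_t ≈ 51.93°

tan θ_B = n₂/n₁ = 1.708/2.181 = 0.7831, so θ_B = 38.07°.
At Brewster's angle the reflected and refracted rays are perpendicular, so θ_t = 90° − θ_B = 90° − 38.07° = 51.93°.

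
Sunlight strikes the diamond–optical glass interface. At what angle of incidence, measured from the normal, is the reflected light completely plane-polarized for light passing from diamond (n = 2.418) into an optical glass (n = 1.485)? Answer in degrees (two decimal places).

θ_B ≈ 31.56°

At Brewster's angle the reflected and refracted rays are perpendicular, which with Snell's law gives tan θ_B = n₂/n₁.
tan θ_B = n₂/n₁ = 1.485/2.418 = 0.6141.
So θ_B = arctan 0.6141 = 31.56°.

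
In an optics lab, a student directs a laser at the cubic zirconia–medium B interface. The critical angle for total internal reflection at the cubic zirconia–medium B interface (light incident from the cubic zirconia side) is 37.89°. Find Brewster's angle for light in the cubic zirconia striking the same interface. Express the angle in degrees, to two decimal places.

n₂/n₁ = sin θ_c = sin 37.89° = 0.6141.
tan θ_B equals the same ratio, so θ_B = arctan(0.6141) = 31.56°.

θ_B ≈ 31.56°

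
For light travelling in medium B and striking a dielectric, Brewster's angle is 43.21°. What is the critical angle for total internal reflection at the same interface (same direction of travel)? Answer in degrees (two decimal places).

tan θ_B = n₂/n₁ = tan 43.21° = 0.9394.
Total internal reflection: sin θ_c = n₂/n₁ = 0.9394.
θ_c = arcsin(0.9394) = 69.95°.

θ_c ≈ 69.95°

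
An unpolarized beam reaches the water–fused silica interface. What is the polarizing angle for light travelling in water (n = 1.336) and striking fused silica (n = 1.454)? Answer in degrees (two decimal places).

θ_B ≈ 47.42°

The reflected p-component vanishes when tan θ_B = n₂/n₁.
Here n₂/n₁ = 1.454/1.336 = 1.0883, and Brewster's law gives tan θ_B = n₂/n₁. Taking the arctangent, θ_B = 47.42°.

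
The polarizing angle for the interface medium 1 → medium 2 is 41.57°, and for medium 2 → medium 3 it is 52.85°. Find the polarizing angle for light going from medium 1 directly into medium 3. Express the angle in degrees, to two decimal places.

θ_B ≈ 49.49°

Each Brewster angle gives a ratio: n₂/n₁ = tan 41.57° = 0.8869, n₃/n₂ = tan 52.85° = 1.3198.
n₃/n₁ = 1.1706. Then tan θ_B(1→3) = n₃/n₁, so θ_B(1→3) = arctan(1.1706) = 49.49°.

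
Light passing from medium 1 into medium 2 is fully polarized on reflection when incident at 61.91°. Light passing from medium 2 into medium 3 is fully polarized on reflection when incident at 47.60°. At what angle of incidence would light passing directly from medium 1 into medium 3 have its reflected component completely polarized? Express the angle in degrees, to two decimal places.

θ_B ≈ 64.02°

tan θ_B(1→2) = n₂/n₁ = tan 61.91° = 1.8736.
tan θ_B(2→3) = n₃/n₂ = tan 47.60° = 1.0951.
Multiplying, n₃/n₁ = 1.8736 × 1.0951 = 2.0519, and θ_B(1→3) = arctan 2.0519 = 64.02°.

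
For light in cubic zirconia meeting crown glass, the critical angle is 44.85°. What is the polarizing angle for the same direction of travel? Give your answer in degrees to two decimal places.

θ_B ≈ 35.19°

At the critical angle sin θ_c = n₂/n₁, giving n₂/n₁ = sin 44.85° = 0.7053.
Then tan θ_B = n₂/n₁ = 0.7053, so θ_B = arctan 0.7053 = 35.19°.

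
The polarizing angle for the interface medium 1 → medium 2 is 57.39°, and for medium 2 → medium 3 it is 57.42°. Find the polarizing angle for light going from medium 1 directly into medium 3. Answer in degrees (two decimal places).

θ_B ≈ 67.76°

n₂/n₁ = tan 57.39° = 1.5631 and n₃/n₂ = tan 57.42° = 1.5649.
n₃/n₁ = 2.4460. Then tan θ_B(1→3) = n₃/n₁, so θ_B(1→3) = arctan(2.4460) = 67.76°.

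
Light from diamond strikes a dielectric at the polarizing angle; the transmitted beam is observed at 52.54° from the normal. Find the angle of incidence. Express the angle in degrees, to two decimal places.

θ_B ≈ 37.46°

Brewster's condition makes the reflected and refracted beams perpendicular: θ_B + θ_t = 90°.
So θ_B = 90° − θ_t = 90° − 52.54° = 37.46°.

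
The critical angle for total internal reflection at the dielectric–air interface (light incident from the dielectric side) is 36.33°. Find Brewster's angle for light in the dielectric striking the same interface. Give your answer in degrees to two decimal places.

n₂/n₁ = sin θ_c = sin 36.33° = 0.5924.
tan θ_B equals the same ratio, so θ_B = arctan(0.5924) = 30.64°.

θ_B ≈ 30.64°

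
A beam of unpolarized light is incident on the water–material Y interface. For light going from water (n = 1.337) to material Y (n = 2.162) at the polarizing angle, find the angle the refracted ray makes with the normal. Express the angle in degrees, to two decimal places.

θ_t ≈ 31.73°

θ_B = arctan(n₂/n₁) = arctan(2.162/1.337) = 58.27°.
The refracted ray is perpendicular to the reflected ray, so θ_t = 90° − θ_B = 31.73°.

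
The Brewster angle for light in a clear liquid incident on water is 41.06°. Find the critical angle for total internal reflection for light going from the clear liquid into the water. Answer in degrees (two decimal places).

θ_c ≈ 60.59°

From Brewster, n₂/n₁ = tan θ_B = tan 41.06° = 0.8711.
Then sin θ_c = n₂/n₁ = 0.8711, so θ_c = arcsin 0.8711 = 60.59°.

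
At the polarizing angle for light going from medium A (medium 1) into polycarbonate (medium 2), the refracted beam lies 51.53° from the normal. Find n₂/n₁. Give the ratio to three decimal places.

n₂/n₁ ≈ 0.795

At Brewster incidence θ_B = 90° − θ_t = 90° − 51.53° = 38.47°.
tan θ_B = n₂/n₁, so n₂/n₁ = tan 38.47° = 0.795.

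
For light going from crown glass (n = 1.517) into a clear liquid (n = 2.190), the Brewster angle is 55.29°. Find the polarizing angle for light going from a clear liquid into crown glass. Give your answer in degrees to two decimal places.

θ_B' ≈ 34.71°

The two Brewster angles are complementary: θ_B' = 90° − θ_B = 90° − 55.29° = 34.71°.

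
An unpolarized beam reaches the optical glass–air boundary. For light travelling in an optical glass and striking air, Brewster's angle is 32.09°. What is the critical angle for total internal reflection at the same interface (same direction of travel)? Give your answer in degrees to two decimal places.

θ_c ≈ 38.83°

n₂/n₁ = tan 32.09° = 0.6271; the critical angle satisfies sin θ_c = n₂/n₁.
θ_c = arcsin(0.6271) = 38.83°.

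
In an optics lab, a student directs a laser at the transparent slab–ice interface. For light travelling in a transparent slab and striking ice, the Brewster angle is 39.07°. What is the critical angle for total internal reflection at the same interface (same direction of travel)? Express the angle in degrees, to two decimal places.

From Brewster, n₂/n₁ = tan θ_B = tan 39.07° = 0.8118.
Then sin θ_c = n₂/n₁ = 0.8118, so θ_c = arcsin 0.8118 = 54.27°.

θ_c ≈ 54.27°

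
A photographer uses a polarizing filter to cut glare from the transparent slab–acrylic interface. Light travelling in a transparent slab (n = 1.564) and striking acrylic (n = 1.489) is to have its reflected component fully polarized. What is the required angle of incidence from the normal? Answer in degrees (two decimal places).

θ_B ≈ 43.59°

Here n₂/n₁ = 1.489/1.564 = 0.9520, and Brewster's law gives tan θ_B = n₂/n₁.
θ_B = arctan(0.9520) = 43.59°.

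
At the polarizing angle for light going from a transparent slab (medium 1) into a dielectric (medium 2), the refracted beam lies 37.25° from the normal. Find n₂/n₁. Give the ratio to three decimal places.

θ_B + θ_t = 90°, so θ_B = 90° − 37.25° = 52.75°.
tan θ_B = n₂/n₁, so n₂/n₁ = tan 52.75° = 1.315.

n₂/n₁ ≈ 1.315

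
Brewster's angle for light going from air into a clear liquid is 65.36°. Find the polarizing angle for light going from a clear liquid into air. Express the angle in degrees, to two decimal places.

θ_B' ≈ 24.64°

Reversing the direction swaps n₁ and n₂, so tan θ_B' = 1/tan θ_B and θ_B' = 90° − θ_B.
Hence θ_B' = 90° − 65.36° = 24.64°.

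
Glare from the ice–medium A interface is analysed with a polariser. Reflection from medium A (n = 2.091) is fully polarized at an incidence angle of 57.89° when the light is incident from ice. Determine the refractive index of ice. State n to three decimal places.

n ≈ 1.312

Brewster's law: tan θ_B = n₂/n₁ (light incident in ice, refracted into medium A).
n₁ = n₂ / tan θ_B = 2.091 / tan 57.89° = 1.312.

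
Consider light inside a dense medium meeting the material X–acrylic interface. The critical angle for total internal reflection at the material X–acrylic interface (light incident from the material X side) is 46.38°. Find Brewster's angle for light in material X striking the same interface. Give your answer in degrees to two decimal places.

n₂/n₁ = sin θ_c = sin 46.38° = 0.7239.
tan θ_B equals the same ratio, so θ_B = arctan(0.7239) = 35.90°.

θ_B ≈ 35.90°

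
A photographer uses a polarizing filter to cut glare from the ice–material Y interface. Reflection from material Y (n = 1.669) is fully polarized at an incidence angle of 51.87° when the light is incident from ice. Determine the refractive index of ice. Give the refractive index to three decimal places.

n ≈ 1.310

At the polarizing angle, tan θ_B = n₂/n₁ with n₁ on the incident side (ice) and n₂ on the transmitted side (material Y).
n₁ = n₂ / tan θ_B = 1.669 / tan 51.87° = 1.310.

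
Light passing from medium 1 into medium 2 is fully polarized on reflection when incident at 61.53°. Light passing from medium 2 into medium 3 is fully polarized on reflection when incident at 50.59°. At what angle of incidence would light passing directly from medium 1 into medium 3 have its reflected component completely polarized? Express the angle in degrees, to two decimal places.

Each Brewster angle gives a ratio: n₂/n₁ = tan 61.53° = 1.8441, n₃/n₂ = tan 50.59° = 1.2170.
n₃/n₁ = 2.2442. Then tan θ_B(1→3) = n₃/n₁, so θ_B(1→3) = arctan(2.2442) = 65.98°.

θ_B ≈ 65.98°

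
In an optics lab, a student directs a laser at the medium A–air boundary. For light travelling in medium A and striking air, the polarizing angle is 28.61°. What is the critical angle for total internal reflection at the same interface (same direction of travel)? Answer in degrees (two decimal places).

θ_c ≈ 33.06°

From Brewster, n₂/n₁ = tan θ_B = tan 28.61° = 0.5454.
Then sin θ_c = n₂/n₁ = 0.5454, so θ_c = arcsin 0.5454 = 33.06°.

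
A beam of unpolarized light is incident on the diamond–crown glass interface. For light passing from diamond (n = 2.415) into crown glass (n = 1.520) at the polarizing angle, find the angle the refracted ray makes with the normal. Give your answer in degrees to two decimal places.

tan θ_B = n₂/n₁ = 1.520/2.415 = 0.6294, so θ_B = 32.19°.
At Brewster's angle the reflected and refracted rays are perpendicular, so θ_t = 90° − θ_B = 90° − 32.19° = 57.81°.

θ_t ≈ 57.81°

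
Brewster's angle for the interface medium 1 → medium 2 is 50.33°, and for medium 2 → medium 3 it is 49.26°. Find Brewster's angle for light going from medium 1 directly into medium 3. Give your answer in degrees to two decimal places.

tan θ_B(1→2) = n₂/n₁ = tan 50.33° = 1.2058.
tan θ_B(2→3) = n₃/n₂ = tan 49.26° = 1.1610.
Multiplying, n₃/n₁ = 1.2058 × 1.1610 = 1.3999, and θ_B(1→3) = arctan 1.3999 = 54.46°.

θ_B ≈ 54.46°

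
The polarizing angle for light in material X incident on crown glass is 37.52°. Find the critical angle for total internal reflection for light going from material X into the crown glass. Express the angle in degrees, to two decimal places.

From Brewster, n₂/n₁ = tan θ_B = tan 37.52° = 0.7679.
Then sin θ_c = n₂/n₁ = 0.7679, so θ_c = arcsin 0.7679 = 50.16°.

θ_c ≈ 50.16°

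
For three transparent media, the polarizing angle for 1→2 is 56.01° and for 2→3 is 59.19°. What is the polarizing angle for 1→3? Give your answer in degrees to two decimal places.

tan θ_B(1→2) = n₂/n₁ = tan 56.01° = 1.4831.
tan θ_B(2→3) = n₃/n₂ = tan 59.19° = 1.6769.
So n₃/n₁ = (n₂/n₁)(n₃/n₂) = 1.4831 × 1.6769 = 2.4870.
θ_B(1→3) = arctan(2.4870) = 68.10°.

θ_B ≈ 68.10°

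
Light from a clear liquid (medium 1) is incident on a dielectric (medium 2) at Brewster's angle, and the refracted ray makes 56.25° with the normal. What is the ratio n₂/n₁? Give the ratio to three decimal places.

n₂/n₁ ≈ 0.668

θ_B + θ_t = 90°, so θ_B = 90° − 56.25° = 33.75°.
tan θ_B = n₂/n₁, so n₂/n₁ = tan 33.75° = 0.668.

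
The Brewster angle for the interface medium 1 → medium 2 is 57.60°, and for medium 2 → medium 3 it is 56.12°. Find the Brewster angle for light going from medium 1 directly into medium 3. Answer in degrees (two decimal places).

θ_B ≈ 66.92°

n₂/n₁ = tan 57.60° = 1.5757 and n₃/n₂ = tan 56.12° = 1.4893.
Multiplying, n₃/n₁ = 1.5757 × 1.4893 = 2.3467, and θ_B(1→3) = arctan 2.3467 = 66.92°.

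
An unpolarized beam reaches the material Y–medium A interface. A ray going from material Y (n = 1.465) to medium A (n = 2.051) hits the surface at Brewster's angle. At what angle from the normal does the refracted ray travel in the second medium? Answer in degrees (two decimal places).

First find Brewster's angle: tan θ_B = 2.051/1.465 = 1.4000, giving θ_B = 54.46°.
At Brewster's angle the reflected and refracted rays are perpendicular, so θ_t = 90° − θ_B = 90° − 54.46° = 35.54°.

θ_t ≈ 35.54°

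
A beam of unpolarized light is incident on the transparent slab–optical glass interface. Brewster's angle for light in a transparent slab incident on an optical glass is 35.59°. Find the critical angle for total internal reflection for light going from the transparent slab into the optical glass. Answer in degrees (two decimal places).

θ_c ≈ 45.70°

n₂/n₁ = tan 35.59° = 0.7157; the critical angle satisfies sin θ_c = n₂/n₁.
θ_c = arcsin(0.7157) = 45.70°.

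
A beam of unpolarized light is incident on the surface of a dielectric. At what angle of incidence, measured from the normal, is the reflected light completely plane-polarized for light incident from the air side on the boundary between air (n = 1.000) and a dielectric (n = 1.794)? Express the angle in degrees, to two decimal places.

Here n₂/n₁ = 1.794/1.000 = 1.7940, and Brewster's law gives tan θ_B = n₂/n₁.
So θ_B = arctan 1.7940 = 60.86°.

θ_B ≈ 60.86°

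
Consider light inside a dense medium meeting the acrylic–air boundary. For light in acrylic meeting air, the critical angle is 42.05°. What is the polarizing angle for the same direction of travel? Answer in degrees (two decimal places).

n₂/n₁ = sin θ_c = sin 42.05° = 0.6698.
tan θ_B equals the same ratio, so θ_B = arctan(0.6698) = 33.81°.

θ_B ≈ 33.81°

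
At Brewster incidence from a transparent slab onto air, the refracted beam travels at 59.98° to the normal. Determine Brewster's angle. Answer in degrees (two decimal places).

Brewster's condition makes the reflected and refracted beams perpendicular: θ_B + θ_t = 90°.
θ_B = 90° − 59.98° = 30.02°.

θ_B ≈ 30.02°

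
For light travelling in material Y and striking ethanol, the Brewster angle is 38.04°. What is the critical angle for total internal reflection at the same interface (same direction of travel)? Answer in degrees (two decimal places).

θ_c ≈ 51.48°

From Brewster, n₂/n₁ = tan θ_B = tan 38.04° = 0.7824.
Then sin θ_c = n₂/n₁ = 0.7824, so θ_c = arcsin 0.7824 = 51.48°.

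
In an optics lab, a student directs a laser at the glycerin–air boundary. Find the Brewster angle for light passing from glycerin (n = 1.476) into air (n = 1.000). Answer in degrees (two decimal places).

θ_B ≈ 34.12°

tan θ_B = n₂/n₁ = 1.000/1.476 = 0.6775.
θ_B = arctan(0.6775) = 34.12°.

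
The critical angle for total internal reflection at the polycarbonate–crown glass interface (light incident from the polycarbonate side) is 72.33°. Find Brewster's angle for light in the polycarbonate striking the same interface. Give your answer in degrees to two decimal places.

θ_B ≈ 43.62°

n₂/n₁ = sin θ_c = sin 72.33° = 0.9528.
tan θ_B equals the same ratio, so θ_B = arctan(0.9528) = 43.62°.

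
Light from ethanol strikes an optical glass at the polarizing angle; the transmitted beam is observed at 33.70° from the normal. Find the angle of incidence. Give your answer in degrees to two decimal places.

θ_B ≈ 56.30°

Since the reflected and refracted rays are at right angles at the polarizing angle, θ_B + θ_t = 90°.
θ_B = 90° − 33.70° = 56.30°.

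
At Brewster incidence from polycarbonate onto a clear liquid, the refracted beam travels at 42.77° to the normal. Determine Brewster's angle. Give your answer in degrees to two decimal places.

Brewster's condition makes the reflected and refracted beams perpendicular: θ_B + θ_t = 90°.
θ_B = 90° − 42.77° = 47.23°.

θ_B ≈ 47.23°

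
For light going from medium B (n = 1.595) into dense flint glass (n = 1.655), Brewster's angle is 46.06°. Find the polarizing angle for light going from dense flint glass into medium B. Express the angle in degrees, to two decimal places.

θ_B' ≈ 43.94°

tan θ_B' = n₁/n₂ = 1/tan θ_B, so θ_B' = 90° − θ_B.
θ_B' = 90° − 46.06° = 43.94°.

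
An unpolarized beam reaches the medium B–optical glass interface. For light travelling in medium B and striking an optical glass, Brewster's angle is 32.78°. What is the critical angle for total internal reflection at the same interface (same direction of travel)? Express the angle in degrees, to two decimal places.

From Brewster, n₂/n₁ = tan θ_B = tan 32.78° = 0.6440.
Then sin θ_c = n₂/n₁ = 0.6440, so θ_c = arcsin 0.6440 = 40.09°.

θ_c ≈ 40.09°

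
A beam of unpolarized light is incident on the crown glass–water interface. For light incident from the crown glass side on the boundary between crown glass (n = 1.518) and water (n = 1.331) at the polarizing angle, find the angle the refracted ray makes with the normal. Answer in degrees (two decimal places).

θ_B = arctan(n₂/n₁) = arctan(1.331/1.518) = 41.24°.
At Brewster's angle the reflected and refracted rays are perpendicular, so θ_t = 90° − θ_B = 90° − 41.24° = 48.76°.

θ_t ≈ 48.76°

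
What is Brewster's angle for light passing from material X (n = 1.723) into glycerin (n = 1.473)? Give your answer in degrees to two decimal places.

θ_B ≈ 40.53°

Here n₂/n₁ = 1.473/1.723 = 0.8549, and Brewster's law gives tan θ_B = n₂/n₁.
θ_B = arctan(0.8549) = 40.53°.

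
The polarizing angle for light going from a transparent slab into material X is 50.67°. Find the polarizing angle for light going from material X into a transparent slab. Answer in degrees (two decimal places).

Reversing the direction swaps n₁ and n₂, so tan θ_B' = 1/tan θ_B and θ_B' = 90° − θ_B.
Hence θ_B' = 90° − 50.67° = 39.33°.

θ_B' ≈ 39.33°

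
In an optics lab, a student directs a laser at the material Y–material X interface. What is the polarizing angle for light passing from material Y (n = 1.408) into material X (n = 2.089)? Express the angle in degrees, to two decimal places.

Brewster's condition: tan θ_B = n₂/n₁ = 2.089/1.408 = 1.4837.
θ_B = arctan(1.4837) = 56.02°.

θ_B ≈ 56.02°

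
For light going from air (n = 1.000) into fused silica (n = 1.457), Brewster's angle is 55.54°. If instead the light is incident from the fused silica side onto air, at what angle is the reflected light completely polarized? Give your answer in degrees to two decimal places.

Reversing the direction swaps n₁ and n₂, so tan θ_B' = 1/tan θ_B and θ_B' = 90° − θ_B.
Hence θ_B' = 90° − 55.54° = 34.46°.

θ_B' ≈ 34.46°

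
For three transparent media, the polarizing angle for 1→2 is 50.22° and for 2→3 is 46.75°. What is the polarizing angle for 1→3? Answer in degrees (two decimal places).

tan θ_B(1→2) = n₂/n₁ = tan 50.22° = 1.2011.
tan θ_B(2→3) = n₃/n₂ = tan 46.75° = 1.0630.
n₃/n₁ = 1.2768. Then tan θ_B(1→3) = n₃/n₁, so θ_B(1→3) = arctan(1.2768) = 51.93°.

θ_B ≈ 51.93°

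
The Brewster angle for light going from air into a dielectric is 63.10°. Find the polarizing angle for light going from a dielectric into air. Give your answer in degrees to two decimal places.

The two Brewster angles are complementary: θ_B' = 90° − θ_B = 90° − 63.10° = 26.90°.

θ_B' ≈ 26.90°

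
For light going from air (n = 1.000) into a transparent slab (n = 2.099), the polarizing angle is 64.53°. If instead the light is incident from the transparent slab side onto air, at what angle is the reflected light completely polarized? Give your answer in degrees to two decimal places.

θ_B' ≈ 25.47°

tan θ_B' = n₁/n₂ = 1/tan θ_B, so θ_B' = 90° − θ_B.
θ_B' = 90° − 64.53° = 25.47°.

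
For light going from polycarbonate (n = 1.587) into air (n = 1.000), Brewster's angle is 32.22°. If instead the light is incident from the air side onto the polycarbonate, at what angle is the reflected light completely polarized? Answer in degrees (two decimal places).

Reversing the direction swaps n₁ and n₂, so tan θ_B' = 1/tan θ_B and θ_B' = 90° − θ_B.
Hence θ_B' = 90° − 32.22° = 57.78°.

θ_B' ≈ 57.78°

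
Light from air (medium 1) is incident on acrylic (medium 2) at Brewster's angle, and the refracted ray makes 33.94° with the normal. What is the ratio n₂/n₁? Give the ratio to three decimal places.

n₂/n₁ ≈ 1.486

θ_B + θ_t = 90°, so θ_B = 90° − 33.94° = 56.06°.
tan θ_B = n₂/n₁, so n₂/n₁ = tan 56.06° = 1.486.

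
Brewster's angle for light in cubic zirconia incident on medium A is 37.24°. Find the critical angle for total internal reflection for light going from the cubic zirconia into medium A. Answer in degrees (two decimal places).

θ_c ≈ 49.48°

From Brewster, n₂/n₁ = tan θ_B = tan 37.24° = 0.7601.
Then sin θ_c = n₂/n₁ = 0.7601, so θ_c = arcsin 0.7601 = 49.48°.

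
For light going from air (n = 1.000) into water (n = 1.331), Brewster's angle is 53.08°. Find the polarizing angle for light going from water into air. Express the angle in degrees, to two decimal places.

θ_B' ≈ 36.92°

The two Brewster angles are complementary: θ_B' = 90° − θ_B = 90° − 53.08° = 36.92°.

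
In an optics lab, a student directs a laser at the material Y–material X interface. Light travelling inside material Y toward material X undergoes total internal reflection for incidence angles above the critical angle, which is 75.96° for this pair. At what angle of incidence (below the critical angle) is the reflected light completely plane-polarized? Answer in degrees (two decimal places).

n₂/n₁ = sin θ_c = sin 75.96° = 0.9701.
tan θ_B equals the same ratio, so θ_B = arctan(0.9701) = 44.13°.

θ_B ≈ 44.13°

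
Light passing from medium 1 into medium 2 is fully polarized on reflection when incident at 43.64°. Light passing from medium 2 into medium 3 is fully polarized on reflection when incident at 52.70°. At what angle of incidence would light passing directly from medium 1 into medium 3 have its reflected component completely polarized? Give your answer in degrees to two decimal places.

θ_B ≈ 51.38°

Each Brewster angle gives a ratio: n₂/n₁ = tan 43.64° = 0.9536, n₃/n₂ = tan 52.70° = 1.3127.
So n₃/n₁ = (n₂/n₁)(n₃/n₂) = 0.9536 × 1.3127 = 1.2518.
θ_B(1→3) = arctan(1.2518) = 51.38°.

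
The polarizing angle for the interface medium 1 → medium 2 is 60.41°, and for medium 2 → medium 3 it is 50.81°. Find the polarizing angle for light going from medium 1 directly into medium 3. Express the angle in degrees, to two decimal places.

θ_B ≈ 65.16°

Each Brewster angle gives a ratio: n₂/n₁ = tan 60.41° = 1.7610, n₃/n₂ = tan 50.81° = 1.2266.
Multiplying, n₃/n₁ = 1.7610 × 1.2266 = 2.1600, and θ_B(1→3) = arctan 2.1600 = 65.16°.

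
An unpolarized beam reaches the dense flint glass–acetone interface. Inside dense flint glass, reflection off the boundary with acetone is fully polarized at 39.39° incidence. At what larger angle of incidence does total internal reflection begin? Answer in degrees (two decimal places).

θ_c ≈ 55.20°

n₂/n₁ = tan 39.39° = 0.8211; the critical angle satisfies sin θ_c = n₂/n₁.
θ_c = arcsin(0.8211) = 55.20°.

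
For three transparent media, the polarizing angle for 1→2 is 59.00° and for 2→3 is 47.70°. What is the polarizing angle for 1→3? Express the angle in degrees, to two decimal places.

θ_B ≈ 61.33°

Each Brewster angle gives a ratio: n₂/n₁ = tan 59.00° = 1.6643, n₃/n₂ = tan 47.70° = 1.0990.
n₃/n₁ = 1.8290. Then tan θ_B(1→3) = n₃/n₁, so θ_B(1→3) = arctan(1.8290) = 61.33°.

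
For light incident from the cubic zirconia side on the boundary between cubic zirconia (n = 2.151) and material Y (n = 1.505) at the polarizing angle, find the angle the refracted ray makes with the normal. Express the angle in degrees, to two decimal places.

θ_t ≈ 55.02°

tan θ_B = n₂/n₁ = 1.505/2.151 = 0.6997, so θ_B = 34.98°.
At Brewster's angle the reflected and refracted rays are perpendicular, so θ_t = 90° − θ_B = 90° − 34.98° = 55.02°.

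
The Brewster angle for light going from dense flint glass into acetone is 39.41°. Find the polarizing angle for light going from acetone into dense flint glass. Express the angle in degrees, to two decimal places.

θ_B' ≈ 50.59°

tan θ_B' = n₁/n₂ = 1/tan θ_B, so θ_B' = 90° − θ_B.
θ_B' = 90° − 39.41° = 50.59°.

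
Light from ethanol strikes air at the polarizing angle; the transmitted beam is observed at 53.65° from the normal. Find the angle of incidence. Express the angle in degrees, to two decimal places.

Brewster's condition makes the reflected and refracted beams perpendicular: θ_B + θ_t = 90°.
θ_B = 90° − 53.65° = 36.35°.

θ_B ≈ 36.35°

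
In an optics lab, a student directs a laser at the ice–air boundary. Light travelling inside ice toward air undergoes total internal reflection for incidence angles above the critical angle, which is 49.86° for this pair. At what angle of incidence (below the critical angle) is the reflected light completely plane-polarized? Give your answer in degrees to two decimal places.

θ_B ≈ 37.40°

sin θ_c = n₂/n₁, so n₂/n₁ = sin 49.86° = 0.7645.
Brewster: tan θ_B = n₂/n₁ = 0.7645.
θ_B = arctan(0.7645) = 37.40°.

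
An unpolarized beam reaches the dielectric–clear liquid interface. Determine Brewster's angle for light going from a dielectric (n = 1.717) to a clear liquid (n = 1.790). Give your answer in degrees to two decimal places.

θ_B ≈ 46.19°

Here n₂/n₁ = 1.790/1.717 = 1.0425, and Brewster's law gives tan θ_B = n₂/n₁.
So θ_B = arctan 1.0425 = 46.19°.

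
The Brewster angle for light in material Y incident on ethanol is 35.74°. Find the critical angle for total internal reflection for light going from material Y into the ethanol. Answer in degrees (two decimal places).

θ_c ≈ 46.02°

n₂/n₁ = tan 35.74° = 0.7196; the critical angle satisfies sin θ_c = n₂/n₁.
θ_c = arcsin(0.7196) = 46.02°.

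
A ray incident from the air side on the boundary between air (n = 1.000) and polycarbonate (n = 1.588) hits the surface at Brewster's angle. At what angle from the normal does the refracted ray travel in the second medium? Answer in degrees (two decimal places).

θ_t ≈ 32.20°

θ_B = arctan(n₂/n₁) = arctan(1.588/1.000) = 57.80°.
The refracted ray is perpendicular to the reflected ray, so θ_t = 90° − θ_B = 32.20°.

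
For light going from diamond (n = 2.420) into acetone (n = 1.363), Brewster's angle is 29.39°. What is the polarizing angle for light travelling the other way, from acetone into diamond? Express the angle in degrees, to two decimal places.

tan θ_B' = n₁/n₂ = 1/tan θ_B, so θ_B' = 90° − θ_B.
θ_B' = 90° − 29.39° = 60.61°.

θ_B' ≈ 60.61°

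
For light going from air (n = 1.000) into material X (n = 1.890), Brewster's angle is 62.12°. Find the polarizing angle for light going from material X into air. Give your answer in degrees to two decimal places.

θ_B' ≈ 27.88°

Reversing the direction swaps n₁ and n₂, so tan θ_B' = 1/tan θ_B and θ_B' = 90° − θ_B.
Hence θ_B' = 90° − 62.12° = 27.88°.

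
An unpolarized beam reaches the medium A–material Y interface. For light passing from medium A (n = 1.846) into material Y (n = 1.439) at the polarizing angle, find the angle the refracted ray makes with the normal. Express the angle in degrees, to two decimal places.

θ_t ≈ 52.06°

tan θ_B = n₂/n₁ = 1.439/1.846 = 0.7795, so θ_B = 37.94°.
Since θ_B + θ_t = 90° at Brewster incidence, θ_t = 90° − 37.94° = 52.06°.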